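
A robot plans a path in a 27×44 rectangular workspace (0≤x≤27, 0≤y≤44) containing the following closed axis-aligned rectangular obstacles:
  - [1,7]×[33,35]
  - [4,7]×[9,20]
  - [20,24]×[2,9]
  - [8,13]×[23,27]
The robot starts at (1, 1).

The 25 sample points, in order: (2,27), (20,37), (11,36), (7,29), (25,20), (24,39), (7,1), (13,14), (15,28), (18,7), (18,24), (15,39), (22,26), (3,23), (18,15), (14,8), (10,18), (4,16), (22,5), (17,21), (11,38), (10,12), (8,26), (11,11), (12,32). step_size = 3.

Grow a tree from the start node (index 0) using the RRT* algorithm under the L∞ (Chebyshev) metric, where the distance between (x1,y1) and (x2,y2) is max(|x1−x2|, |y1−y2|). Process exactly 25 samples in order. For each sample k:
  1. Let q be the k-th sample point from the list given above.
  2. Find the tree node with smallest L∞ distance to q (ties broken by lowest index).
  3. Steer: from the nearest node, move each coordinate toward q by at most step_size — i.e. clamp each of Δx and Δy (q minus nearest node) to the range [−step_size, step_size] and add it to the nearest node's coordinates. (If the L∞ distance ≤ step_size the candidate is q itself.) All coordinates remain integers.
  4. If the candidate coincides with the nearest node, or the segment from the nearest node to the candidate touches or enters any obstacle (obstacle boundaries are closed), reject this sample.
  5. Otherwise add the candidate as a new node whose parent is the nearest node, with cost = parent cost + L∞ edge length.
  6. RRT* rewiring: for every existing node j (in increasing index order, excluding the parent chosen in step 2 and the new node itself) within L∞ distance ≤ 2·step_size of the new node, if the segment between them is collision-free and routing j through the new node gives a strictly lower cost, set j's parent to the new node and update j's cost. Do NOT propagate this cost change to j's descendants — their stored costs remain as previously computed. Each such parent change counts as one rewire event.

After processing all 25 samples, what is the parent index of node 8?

Parent of node 8: 7

1. q=(2,27) nearest=0 d=26 new=(2,4) → add node 1 parent=0 cost=3
2. q=(20,37) nearest=1 d=33 new=(5,7) → add node 2 parent=1 cost=6
3. q=(11,36) nearest=2 d=29 new=(8,10) → blocked by [4,7]×[9,20], reject
4. q=(7,29) nearest=2 d=22 new=(7,10) → blocked by [4,7]×[9,20], reject
5. q=(25,20) nearest=2 d=20 new=(8,10) → blocked by [4,7]×[9,20], reject
6. q=(24,39) nearest=2 d=32 new=(8,10) → blocked by [4,7]×[9,20], reject
7. q=(7,1) nearest=1 d=5 new=(5,1) → add node 3 parent=1 cost=6
8. q=(13,14) nearest=2 d=8 new=(8,10) → blocked by [4,7]×[9,20], reject
9. q=(15,28) nearest=2 d=21 new=(8,10) → blocked by [4,7]×[9,20], reject
10. q=(18,7) nearest=2 d=13 new=(8,7) → add node 4 parent=2 cost=9
11. q=(18,24) nearest=2 d=17 new=(8,10) → blocked by [4,7]×[9,20], reject
12. q=(15,39) nearest=2 d=32 new=(8,10) → blocked by [4,7]×[9,20], reject
13. q=(22,26) nearest=2 d=19 new=(8,10) → blocked by [4,7]×[9,20], reject
14. q=(3,23) nearest=2 d=16 new=(3,10) → add node 5 parent=2 cost=9
15. q=(18,15) nearest=4 d=10 new=(11,10) → add node 6 parent=4 cost=12
16. q=(14,8) nearest=6 d=3 new=(14,8) → add node 7 parent=6 cost=15
17. q=(10,18) nearest=5 d=8 new=(6,13) → blocked by [4,7]×[9,20], reject
18. q=(4,16) nearest=5 d=6 new=(4,13) → blocked by [4,7]×[9,20], reject
19. q=(22,5) nearest=7 d=8 new=(17,5) → add node 8 parent=7 cost=18
20. q=(17,21) nearest=6 d=11 new=(14,13) → add node 9 parent=6 cost=15
21. q=(11,38) nearest=9 d=25 new=(11,16) → add node 10 parent=9 cost=18
22. q=(10,12) nearest=6 d=2 new=(10,12) → add node 11 parent=6 cost=14
23. q=(8,26) nearest=10 d=10 new=(8,19) → add node 12 parent=10 cost=21
24. q=(11,11) nearest=6 d=1 new=(11,11) → add node 13 parent=6 cost=13
25. q=(12,32) nearest=12 d=13 new=(11,22) → add node 14 parent=12 cost=24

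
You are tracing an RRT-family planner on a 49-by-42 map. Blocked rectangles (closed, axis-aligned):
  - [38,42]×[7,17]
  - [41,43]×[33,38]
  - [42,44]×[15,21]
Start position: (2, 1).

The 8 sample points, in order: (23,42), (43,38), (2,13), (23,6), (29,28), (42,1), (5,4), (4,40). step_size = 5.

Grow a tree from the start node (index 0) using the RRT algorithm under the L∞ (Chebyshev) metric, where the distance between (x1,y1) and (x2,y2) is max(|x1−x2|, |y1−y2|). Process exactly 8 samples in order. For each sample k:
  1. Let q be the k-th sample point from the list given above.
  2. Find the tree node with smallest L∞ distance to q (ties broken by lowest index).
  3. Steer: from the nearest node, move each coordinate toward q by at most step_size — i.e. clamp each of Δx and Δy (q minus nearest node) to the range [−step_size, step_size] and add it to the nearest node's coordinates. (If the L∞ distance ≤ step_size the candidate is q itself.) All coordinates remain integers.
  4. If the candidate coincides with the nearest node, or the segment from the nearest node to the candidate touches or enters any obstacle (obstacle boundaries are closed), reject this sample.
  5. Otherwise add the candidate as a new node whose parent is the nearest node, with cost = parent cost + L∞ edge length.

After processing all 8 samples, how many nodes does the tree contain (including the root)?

Node count: 9

1. q=(23,42) nearest=0 d=41 new=(7,6) → add node 1 parent=0 cost=5
2. q=(43,38) nearest=1 d=36 new=(12,11) → add node 2 parent=1 cost=10
3. q=(2,13) nearest=1 d=7 new=(2,11) → add node 3 parent=1 cost=10
4. q=(23,6) nearest=2 d=11 new=(17,6) → add node 4 parent=2 cost=15
5. q=(29,28) nearest=2 d=17 new=(17,16) → add node 5 parent=2 cost=15
6. q=(42,1) nearest=4 d=25 new=(22,1) → add node 6 parent=4 cost=20
7. q=(5,4) nearest=1 d=2 new=(5,4) → add node 7 parent=1 cost=7
8. q=(4,40) nearest=5 d=24 new=(12,21) → add node 8 parent=5 cost=20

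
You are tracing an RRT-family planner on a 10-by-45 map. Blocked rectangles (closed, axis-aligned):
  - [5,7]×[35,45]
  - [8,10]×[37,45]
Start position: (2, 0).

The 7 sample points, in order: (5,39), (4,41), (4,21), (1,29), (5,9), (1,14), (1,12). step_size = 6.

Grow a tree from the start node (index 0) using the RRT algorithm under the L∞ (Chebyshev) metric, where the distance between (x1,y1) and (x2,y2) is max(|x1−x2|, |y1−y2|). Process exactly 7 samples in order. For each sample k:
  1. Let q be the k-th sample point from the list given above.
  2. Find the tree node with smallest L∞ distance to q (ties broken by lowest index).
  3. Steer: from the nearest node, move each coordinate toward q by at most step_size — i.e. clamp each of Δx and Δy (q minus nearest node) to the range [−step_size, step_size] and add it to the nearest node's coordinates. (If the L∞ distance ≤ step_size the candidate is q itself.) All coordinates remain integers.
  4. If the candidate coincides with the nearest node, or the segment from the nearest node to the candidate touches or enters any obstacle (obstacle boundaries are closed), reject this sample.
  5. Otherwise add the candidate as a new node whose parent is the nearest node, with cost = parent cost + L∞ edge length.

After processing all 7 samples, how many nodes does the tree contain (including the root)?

1. q=(5,39) nearest=0 d=39 new=(5,6) → add node 1 parent=0 cost=6
2. q=(4,41) nearest=1 d=35 new=(4,12) → add node 2 parent=1 cost=12
3. q=(4,21) nearest=2 d=9 new=(4,18) → add node 3 parent=2 cost=18
4. q=(1,29) nearest=3 d=11 new=(1,24) → add node 4 parent=3 cost=24
5. q=(5,9) nearest=1 d=3 new=(5,9) → add node 5 parent=1 cost=9
6. q=(1,14) nearest=2 d=3 new=(1,14) → add node 6 parent=2 cost=15
7. q=(1,12) nearest=6 d=2 new=(1,12) → add node 7 parent=6 cost=17

Node count: 8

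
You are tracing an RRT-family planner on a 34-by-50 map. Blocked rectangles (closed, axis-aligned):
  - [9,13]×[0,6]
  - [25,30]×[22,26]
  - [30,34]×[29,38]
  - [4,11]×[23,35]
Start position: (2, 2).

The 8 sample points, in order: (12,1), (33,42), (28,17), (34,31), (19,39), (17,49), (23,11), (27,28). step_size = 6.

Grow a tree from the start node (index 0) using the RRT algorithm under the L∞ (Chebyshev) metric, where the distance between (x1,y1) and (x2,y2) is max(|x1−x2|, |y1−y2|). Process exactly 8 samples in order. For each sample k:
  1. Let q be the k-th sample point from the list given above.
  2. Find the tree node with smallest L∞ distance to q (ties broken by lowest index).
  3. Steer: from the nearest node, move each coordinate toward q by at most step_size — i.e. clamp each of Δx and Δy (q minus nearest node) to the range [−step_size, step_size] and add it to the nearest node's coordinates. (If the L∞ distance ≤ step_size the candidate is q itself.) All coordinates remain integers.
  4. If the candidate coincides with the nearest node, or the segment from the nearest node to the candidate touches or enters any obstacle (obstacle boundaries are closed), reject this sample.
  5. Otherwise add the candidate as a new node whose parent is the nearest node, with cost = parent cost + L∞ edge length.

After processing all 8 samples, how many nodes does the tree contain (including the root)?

Node count: 7

1. q=(12,1) nearest=0 d=10 new=(8,1) → add node 1 parent=0 cost=6
2. q=(33,42) nearest=0 d=40 new=(8,8) → add node 2 parent=0 cost=6
3. q=(28,17) nearest=1 d=20 new=(14,7) → blocked by [9,13]×[0,6], reject
4. q=(34,31) nearest=2 d=26 new=(14,14) → add node 3 parent=2 cost=12
5. q=(19,39) nearest=3 d=25 new=(19,20) → add node 4 parent=3 cost=18
6. q=(17,49) nearest=4 d=29 new=(17,26) → add node 5 parent=4 cost=24
7. q=(23,11) nearest=3 d=9 new=(20,11) → add node 6 parent=3 cost=18
8. q=(27,28) nearest=4 d=8 new=(25,26) → blocked by [25,30]×[22,26], reject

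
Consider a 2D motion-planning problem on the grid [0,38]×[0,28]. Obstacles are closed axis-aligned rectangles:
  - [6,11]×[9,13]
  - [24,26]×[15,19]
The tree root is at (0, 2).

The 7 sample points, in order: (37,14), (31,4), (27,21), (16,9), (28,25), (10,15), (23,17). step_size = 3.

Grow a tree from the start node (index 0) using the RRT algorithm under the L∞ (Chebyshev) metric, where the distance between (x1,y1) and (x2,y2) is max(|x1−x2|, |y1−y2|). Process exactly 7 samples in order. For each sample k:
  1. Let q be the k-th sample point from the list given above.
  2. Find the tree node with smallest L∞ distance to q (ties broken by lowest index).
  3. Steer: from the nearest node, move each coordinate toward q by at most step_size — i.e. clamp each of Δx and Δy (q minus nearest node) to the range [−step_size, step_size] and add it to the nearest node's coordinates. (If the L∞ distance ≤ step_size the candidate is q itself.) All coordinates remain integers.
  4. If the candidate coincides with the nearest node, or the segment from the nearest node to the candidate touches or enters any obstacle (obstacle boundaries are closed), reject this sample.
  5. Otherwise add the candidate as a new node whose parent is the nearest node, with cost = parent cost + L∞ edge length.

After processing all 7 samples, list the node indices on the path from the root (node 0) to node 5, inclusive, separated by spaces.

1. q=(37,14) nearest=0 d=37 new=(3,5) → add node 1 parent=0 cost=3
2. q=(31,4) nearest=1 d=28 new=(6,4) → add node 2 parent=1 cost=6
3. q=(27,21) nearest=2 d=21 new=(9,7) → add node 3 parent=2 cost=9
4. q=(16,9) nearest=3 d=7 new=(12,9) → add node 4 parent=3 cost=12
5. q=(28,25) nearest=4 d=16 new=(15,12) → add node 5 parent=4 cost=15
6. q=(10,15) nearest=5 d=5 new=(12,15) → add node 6 parent=5 cost=18
7. q=(23,17) nearest=5 d=8 new=(18,15) → add node 7 parent=5 cost=18

Path: 0 1 2 3 4 5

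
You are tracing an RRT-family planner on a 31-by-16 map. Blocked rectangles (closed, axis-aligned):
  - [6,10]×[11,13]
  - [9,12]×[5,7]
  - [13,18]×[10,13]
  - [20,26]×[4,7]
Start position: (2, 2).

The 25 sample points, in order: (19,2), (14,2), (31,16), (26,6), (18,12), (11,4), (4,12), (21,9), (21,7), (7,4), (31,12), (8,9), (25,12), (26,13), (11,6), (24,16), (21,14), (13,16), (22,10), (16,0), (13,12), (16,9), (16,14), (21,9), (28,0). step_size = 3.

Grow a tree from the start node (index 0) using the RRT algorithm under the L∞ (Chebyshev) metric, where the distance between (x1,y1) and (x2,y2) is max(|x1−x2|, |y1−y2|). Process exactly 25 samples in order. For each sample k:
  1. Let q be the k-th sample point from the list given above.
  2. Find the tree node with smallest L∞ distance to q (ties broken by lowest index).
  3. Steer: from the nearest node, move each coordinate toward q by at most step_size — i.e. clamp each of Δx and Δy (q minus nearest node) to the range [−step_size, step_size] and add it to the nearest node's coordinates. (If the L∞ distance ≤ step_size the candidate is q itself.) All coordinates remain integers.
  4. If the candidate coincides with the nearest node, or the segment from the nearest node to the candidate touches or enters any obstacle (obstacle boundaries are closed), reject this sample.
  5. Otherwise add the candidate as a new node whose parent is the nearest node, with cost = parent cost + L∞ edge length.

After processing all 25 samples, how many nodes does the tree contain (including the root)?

Node count: 8

1. q=(19,2) nearest=0 d=17 new=(5,2) → add node 1 parent=0 cost=3
2. q=(14,2) nearest=1 d=9 new=(8,2) → add node 2 parent=1 cost=6
3. q=(31,16) nearest=2 d=23 new=(11,5) → blocked by [9,12]×[5,7], reject
4. q=(26,6) nearest=2 d=18 new=(11,5) → blocked by [9,12]×[5,7], reject
5. q=(18,12) nearest=2 d=10 new=(11,5) → blocked by [9,12]×[5,7], reject
6. q=(11,4) nearest=2 d=3 new=(11,4) → add node 3 parent=2 cost=9
7. q=(4,12) nearest=3 d=8 new=(8,7) → blocked by [9,12]×[5,7], reject
8. q=(21,9) nearest=3 d=10 new=(14,7) → blocked by [9,12]×[5,7], reject
9. q=(21,7) nearest=3 d=10 new=(14,7) → blocked by [9,12]×[5,7], reject
10. q=(7,4) nearest=1 d=2 new=(7,4) → add node 4 parent=1 cost=5
11. q=(31,12) nearest=3 d=20 new=(14,7) → blocked by [9,12]×[5,7], reject
12. q=(8,9) nearest=3 d=5 new=(8,7) → blocked by [9,12]×[5,7], reject
13. q=(25,12) nearest=3 d=14 new=(14,7) → blocked by [9,12]×[5,7], reject
14. q=(26,13) nearest=3 d=15 new=(14,7) → blocked by [9,12]×[5,7], reject
15. q=(11,6) nearest=3 d=2 new=(11,6) → blocked by [9,12]×[5,7], reject
16. q=(24,16) nearest=3 d=13 new=(14,7) → blocked by [9,12]×[5,7], reject
17. q=(21,14) nearest=3 d=10 new=(14,7) → blocked by [9,12]×[5,7], reject
18. q=(13,16) nearest=3 d=12 new=(13,7) → blocked by [9,12]×[5,7], reject
19. q=(22,10) nearest=3 d=11 new=(14,7) → blocked by [9,12]×[5,7], reject
20. q=(16,0) nearest=3 d=5 new=(14,1) → add node 5 parent=3 cost=12
21. q=(13,12) nearest=3 d=8 new=(13,7) → blocked by [9,12]×[5,7], reject
22. q=(16,9) nearest=3 d=5 new=(14,7) → blocked by [9,12]×[5,7], reject
23. q=(16,14) nearest=3 d=10 new=(14,7) → blocked by [9,12]×[5,7], reject
24. q=(21,9) nearest=5 d=8 new=(17,4) → add node 6 parent=5 cost=15
25. q=(28,0) nearest=6 d=11 new=(20,1) → add node 7 parent=6 cost=18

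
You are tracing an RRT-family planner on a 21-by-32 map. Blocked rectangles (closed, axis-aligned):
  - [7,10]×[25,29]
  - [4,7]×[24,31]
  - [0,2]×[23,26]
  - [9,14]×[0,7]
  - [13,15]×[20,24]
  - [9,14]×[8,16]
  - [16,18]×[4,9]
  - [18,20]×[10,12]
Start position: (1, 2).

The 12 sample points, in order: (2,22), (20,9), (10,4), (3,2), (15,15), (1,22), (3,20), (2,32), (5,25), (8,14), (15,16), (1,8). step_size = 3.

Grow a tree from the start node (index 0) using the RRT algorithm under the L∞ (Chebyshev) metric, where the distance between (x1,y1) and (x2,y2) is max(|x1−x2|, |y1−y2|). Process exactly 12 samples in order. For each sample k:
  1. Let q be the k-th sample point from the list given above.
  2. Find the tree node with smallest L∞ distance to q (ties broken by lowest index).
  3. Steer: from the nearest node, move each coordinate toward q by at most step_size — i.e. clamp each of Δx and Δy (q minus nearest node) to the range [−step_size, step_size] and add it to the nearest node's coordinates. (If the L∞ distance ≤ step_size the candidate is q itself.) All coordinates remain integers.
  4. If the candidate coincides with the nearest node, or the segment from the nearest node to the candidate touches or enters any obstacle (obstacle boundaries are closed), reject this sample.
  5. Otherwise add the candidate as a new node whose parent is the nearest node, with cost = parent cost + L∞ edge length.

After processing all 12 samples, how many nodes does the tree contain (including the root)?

Node count: 12

1. q=(2,22) nearest=0 d=20 new=(2,5) → add node 1 parent=0 cost=3
2. q=(20,9) nearest=1 d=18 new=(5,8) → add node 2 parent=1 cost=6
3. q=(10,4) nearest=2 d=5 new=(8,5) → add node 3 parent=2 cost=9
4. q=(3,2) nearest=0 d=2 new=(3,2) → add node 4 parent=0 cost=2
5. q=(15,15) nearest=2 d=10 new=(8,11) → add node 5 parent=2 cost=9
6. q=(1,22) nearest=5 d=11 new=(5,14) → add node 6 parent=5 cost=12
7. q=(3,20) nearest=6 d=6 new=(3,17) → add node 7 parent=6 cost=15
8. q=(2,32) nearest=7 d=15 new=(2,20) → add node 8 parent=7 cost=18
9. q=(5,25) nearest=8 d=5 new=(5,23) → add node 9 parent=8 cost=21
10. q=(8,14) nearest=5 d=3 new=(8,14) → add node 10 parent=5 cost=12
11. q=(15,16) nearest=5 d=7 new=(11,14) → blocked by [9,14]×[8,16], reject
12. q=(1,8) nearest=1 d=3 new=(1,8) → add node 11 parent=1 cost=6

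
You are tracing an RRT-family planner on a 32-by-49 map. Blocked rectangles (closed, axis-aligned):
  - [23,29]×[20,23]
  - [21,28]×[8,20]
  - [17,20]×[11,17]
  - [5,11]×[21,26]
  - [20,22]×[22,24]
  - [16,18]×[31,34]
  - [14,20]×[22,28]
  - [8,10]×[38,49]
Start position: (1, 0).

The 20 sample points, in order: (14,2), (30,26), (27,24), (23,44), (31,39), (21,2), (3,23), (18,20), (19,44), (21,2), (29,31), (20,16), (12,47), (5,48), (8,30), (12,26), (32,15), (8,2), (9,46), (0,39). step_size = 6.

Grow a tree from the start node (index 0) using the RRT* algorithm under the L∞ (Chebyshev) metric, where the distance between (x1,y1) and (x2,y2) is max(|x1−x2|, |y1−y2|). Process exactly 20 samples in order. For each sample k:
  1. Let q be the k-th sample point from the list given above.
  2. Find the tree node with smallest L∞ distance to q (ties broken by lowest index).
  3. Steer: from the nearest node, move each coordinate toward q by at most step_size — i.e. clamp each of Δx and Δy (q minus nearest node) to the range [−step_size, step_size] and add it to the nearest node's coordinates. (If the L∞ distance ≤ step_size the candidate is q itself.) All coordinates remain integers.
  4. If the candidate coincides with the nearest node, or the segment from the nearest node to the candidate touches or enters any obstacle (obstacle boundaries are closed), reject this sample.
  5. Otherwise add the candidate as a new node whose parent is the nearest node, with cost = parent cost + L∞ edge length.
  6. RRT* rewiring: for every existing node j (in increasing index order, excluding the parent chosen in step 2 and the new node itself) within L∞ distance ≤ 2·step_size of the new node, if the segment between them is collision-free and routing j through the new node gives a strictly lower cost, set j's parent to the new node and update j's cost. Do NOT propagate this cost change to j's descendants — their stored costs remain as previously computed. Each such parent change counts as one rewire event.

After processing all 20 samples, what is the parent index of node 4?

Parent of node 4: 2

1. q=(14,2) nearest=0 d=13 new=(7,2) → add node 1 parent=0 cost=6
2. q=(30,26) nearest=1 d=24 new=(13,8) → add node 2 parent=1 cost=12
3. q=(27,24) nearest=2 d=16 new=(19,14) → blocked by [17,20]×[11,17], reject
4. q=(23,44) nearest=2 d=36 new=(19,14) → blocked by [17,20]×[11,17], reject
5. q=(31,39) nearest=2 d=31 new=(19,14) → blocked by [17,20]×[11,17], reject
6. q=(21,2) nearest=2 d=8 new=(19,2) → add node 3 parent=2 cost=18
7. q=(3,23) nearest=2 d=15 new=(7,14) → add node 4 parent=2 cost=18
8. q=(18,20) nearest=4 d=11 new=(13,20) → add node 5 parent=4 cost=24
9. q=(19,44) nearest=5 d=24 new=(19,26) → blocked by [14,20]×[22,28], reject
10. q=(21,2) nearest=3 d=2 new=(21,2) → add node 6 parent=3 cost=20
11. q=(29,31) nearest=5 d=16 new=(19,26) → blocked by [14,20]×[22,28], reject
12. q=(20,16) nearest=5 d=7 new=(19,16) → blocked by [17,20]×[11,17], reject
13. q=(12,47) nearest=5 d=27 new=(12,26) → add node 7 parent=5 cost=30
14. q=(5,48) nearest=7 d=22 new=(6,32) → add node 8 parent=7 cost=36
15. q=(8,30) nearest=8 d=2 new=(8,30) → add node 9 parent=8 cost=38
16. q=(12,26) nearest=7 d=0 → coincident, reject
17. q=(32,15) nearest=3 d=13 new=(25,8) → blocked by [21,28]×[8,20], reject
18. q=(8,2) nearest=1 d=1 new=(8,2) → add node 10 parent=1 cost=7
19. q=(9,46) nearest=8 d=14 new=(9,38) → blocked by [8,10]×[38,49], reject
20. q=(0,39) nearest=8 d=7 new=(0,38) → add node 11 parent=8 cost=42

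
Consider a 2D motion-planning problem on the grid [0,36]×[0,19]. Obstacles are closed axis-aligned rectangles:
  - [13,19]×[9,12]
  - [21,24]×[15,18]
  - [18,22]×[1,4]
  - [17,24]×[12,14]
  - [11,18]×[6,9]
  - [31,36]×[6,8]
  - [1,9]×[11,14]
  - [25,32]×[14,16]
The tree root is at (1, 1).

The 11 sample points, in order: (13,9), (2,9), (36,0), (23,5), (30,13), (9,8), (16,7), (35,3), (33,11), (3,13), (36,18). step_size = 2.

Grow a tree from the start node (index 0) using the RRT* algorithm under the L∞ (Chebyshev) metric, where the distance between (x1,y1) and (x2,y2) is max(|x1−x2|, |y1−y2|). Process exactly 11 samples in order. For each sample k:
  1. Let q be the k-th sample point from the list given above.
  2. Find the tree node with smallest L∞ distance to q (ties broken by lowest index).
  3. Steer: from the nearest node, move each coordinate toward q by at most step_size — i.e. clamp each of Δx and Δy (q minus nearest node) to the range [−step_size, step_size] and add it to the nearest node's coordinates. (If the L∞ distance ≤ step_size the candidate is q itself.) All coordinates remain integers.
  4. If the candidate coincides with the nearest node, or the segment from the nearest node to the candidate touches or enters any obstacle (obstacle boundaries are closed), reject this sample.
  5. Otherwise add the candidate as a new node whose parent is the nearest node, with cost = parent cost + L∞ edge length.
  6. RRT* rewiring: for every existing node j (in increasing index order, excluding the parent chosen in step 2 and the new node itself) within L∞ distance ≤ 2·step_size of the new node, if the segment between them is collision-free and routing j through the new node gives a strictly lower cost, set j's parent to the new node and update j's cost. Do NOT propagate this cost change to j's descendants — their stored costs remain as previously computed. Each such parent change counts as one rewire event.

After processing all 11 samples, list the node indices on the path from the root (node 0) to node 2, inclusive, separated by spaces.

1. q=(13,9) nearest=0 d=12 new=(3,3) → add node 1 parent=0 cost=2
2. q=(2,9) nearest=1 d=6 new=(2,5) → add node 2 parent=1 cost=4
3. q=(36,0) nearest=1 d=33 new=(5,1) → add node 3 parent=1 cost=4
4. q=(23,5) nearest=3 d=18 new=(7,3) → add node 4 parent=3 cost=6
5. q=(30,13) nearest=4 d=23 new=(9,5) → add node 5 parent=4 cost=8
6. q=(9,8) nearest=5 d=3 new=(9,7) → add node 6 parent=5 cost=10
7. q=(16,7) nearest=5 d=7 new=(11,7) → blocked by [11,18]×[6,9], reject
8. q=(35,3) nearest=5 d=26 new=(11,3) → add node 7 parent=5 cost=10
9. q=(33,11) nearest=7 d=22 new=(13,5) → add node 8 parent=7 cost=12
10. q=(3,13) nearest=6 d=6 new=(7,9) → add node 9 parent=6 cost=12
11. q=(36,18) nearest=8 d=23 new=(15,7) → blocked by [11,18]×[6,9], reject

Path: 0 1 2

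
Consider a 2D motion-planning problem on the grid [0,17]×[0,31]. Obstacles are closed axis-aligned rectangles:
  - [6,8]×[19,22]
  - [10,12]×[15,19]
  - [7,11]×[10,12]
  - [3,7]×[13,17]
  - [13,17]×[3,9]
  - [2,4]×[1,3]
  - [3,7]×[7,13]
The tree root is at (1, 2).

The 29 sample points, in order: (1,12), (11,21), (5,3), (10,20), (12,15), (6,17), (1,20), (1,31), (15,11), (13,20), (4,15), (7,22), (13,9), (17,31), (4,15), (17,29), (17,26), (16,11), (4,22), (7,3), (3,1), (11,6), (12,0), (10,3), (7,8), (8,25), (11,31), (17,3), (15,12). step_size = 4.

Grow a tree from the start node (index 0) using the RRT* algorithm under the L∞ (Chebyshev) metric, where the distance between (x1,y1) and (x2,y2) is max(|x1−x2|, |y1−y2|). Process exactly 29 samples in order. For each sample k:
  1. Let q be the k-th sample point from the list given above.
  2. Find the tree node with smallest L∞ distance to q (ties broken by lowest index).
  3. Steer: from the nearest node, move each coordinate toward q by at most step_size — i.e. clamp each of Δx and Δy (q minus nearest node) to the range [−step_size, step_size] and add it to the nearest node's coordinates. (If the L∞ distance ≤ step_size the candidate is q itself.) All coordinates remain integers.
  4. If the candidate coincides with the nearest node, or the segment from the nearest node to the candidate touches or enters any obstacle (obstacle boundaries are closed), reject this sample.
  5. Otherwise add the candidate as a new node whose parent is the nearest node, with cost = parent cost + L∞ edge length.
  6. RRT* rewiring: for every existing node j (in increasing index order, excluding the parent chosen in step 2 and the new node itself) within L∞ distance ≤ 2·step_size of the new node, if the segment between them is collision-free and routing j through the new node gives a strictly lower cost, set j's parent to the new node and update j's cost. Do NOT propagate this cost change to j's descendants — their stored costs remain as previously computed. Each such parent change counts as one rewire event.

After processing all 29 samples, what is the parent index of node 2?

1. q=(1,12) nearest=0 d=10 new=(1,6) → add node 1 parent=0 cost=4
2. q=(11,21) nearest=1 d=15 new=(5,10) → blocked by [3,7]×[7,13], reject
3. q=(5,3) nearest=0 d=4 new=(5,3) → blocked by [2,4]×[1,3], reject
4. q=(10,20) nearest=1 d=14 new=(5,10) → blocked by [3,7]×[7,13], reject
5. q=(12,15) nearest=1 d=11 new=(5,10) → blocked by [3,7]×[7,13], reject
6. q=(6,17) nearest=1 d=11 new=(5,10) → blocked by [3,7]×[7,13], reject
7. q=(1,20) nearest=1 d=14 new=(1,10) → add node 2 parent=1 cost=8
8. q=(1,31) nearest=2 d=21 new=(1,14) → add node 3 parent=2 cost=12
9. q=(15,11) nearest=0 d=14 new=(5,6) → blocked by [2,4]×[1,3], reject
10. q=(13,20) nearest=2 d=12 new=(5,14) → blocked by [3,7]×[13,17], reject
11. q=(4,15) nearest=3 d=3 new=(4,15) → blocked by [3,7]×[13,17], reject
12. q=(7,22) nearest=3 d=8 new=(5,18) → blocked by [3,7]×[13,17], reject
13. q=(13,9) nearest=0 d=12 new=(5,6) → blocked by [2,4]×[1,3], reject
14. q=(17,31) nearest=3 d=17 new=(5,18) → blocked by [3,7]×[13,17], reject
15. q=(4,15) nearest=3 d=3 new=(4,15) → blocked by [3,7]×[13,17], reject
16. q=(17,29) nearest=3 d=16 new=(5,18) → blocked by [3,7]×[13,17], reject
17. q=(17,26) nearest=2 d=16 new=(5,14) → blocked by [3,7]×[13,17], reject
18. q=(16,11) nearest=0 d=15 new=(5,6) → blocked by [2,4]×[1,3], reject
19. q=(4,22) nearest=3 d=8 new=(4,18) → blocked by [3,7]×[13,17], reject
20. q=(7,3) nearest=0 d=6 new=(5,3) → blocked by [2,4]×[1,3], reject
21. q=(3,1) nearest=0 d=2 new=(3,1) → blocked by [2,4]×[1,3], reject
22. q=(11,6) nearest=0 d=10 new=(5,6) → blocked by [2,4]×[1,3], reject
23. q=(12,0) nearest=0 d=11 new=(5,0) → blocked by [2,4]×[1,3], reject
24. q=(10,3) nearest=0 d=9 new=(5,3) → blocked by [2,4]×[1,3], reject
25. q=(7,8) nearest=0 d=6 new=(5,6) → blocked by [2,4]×[1,3], reject
26. q=(8,25) nearest=3 d=11 new=(5,18) → blocked by [3,7]×[13,17], reject
27. q=(11,31) nearest=3 d=17 new=(5,18) → blocked by [3,7]×[13,17], reject
28. q=(17,3) nearest=0 d=16 new=(5,3) → blocked by [2,4]×[1,3], reject
29. q=(15,12) nearest=0 d=14 new=(5,6) → blocked by [2,4]×[1,3], reject

Parent of node 2: 1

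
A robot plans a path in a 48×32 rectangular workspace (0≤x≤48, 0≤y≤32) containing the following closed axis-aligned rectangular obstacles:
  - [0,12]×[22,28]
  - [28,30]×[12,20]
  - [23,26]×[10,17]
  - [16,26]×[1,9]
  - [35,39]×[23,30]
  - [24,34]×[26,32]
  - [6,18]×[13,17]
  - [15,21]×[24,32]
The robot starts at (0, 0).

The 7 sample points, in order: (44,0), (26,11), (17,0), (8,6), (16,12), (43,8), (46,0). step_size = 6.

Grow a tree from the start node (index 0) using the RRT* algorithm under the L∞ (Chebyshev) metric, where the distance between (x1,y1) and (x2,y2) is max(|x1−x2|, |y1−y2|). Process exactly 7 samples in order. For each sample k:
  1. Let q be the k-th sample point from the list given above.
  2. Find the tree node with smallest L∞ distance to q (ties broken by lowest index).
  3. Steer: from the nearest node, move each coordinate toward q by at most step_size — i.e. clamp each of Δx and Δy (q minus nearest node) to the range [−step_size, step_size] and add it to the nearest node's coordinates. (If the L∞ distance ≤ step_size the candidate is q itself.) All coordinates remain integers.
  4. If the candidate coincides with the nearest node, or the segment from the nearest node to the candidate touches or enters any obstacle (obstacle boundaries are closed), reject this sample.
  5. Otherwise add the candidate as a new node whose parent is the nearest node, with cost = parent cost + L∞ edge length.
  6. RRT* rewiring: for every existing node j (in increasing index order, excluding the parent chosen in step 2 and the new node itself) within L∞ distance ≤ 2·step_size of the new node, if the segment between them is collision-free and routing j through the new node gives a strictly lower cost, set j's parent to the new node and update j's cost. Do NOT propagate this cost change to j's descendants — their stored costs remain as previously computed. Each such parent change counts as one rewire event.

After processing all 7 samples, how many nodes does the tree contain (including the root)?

Node count: 5

1. q=(44,0) nearest=0 d=44 new=(6,0) → add node 1 parent=0 cost=6
2. q=(26,11) nearest=1 d=20 new=(12,6) → add node 2 parent=1 cost=12
3. q=(17,0) nearest=2 d=6 new=(17,0) → blocked by [16,26]×[1,9], reject
4. q=(8,6) nearest=2 d=4 new=(8,6) → add node 3 parent=2 cost=16
5. q=(16,12) nearest=2 d=6 new=(16,12) → add node 4 parent=2 cost=18
6. q=(43,8) nearest=4 d=27 new=(22,8) → blocked by [16,26]×[1,9], reject
7. q=(46,0) nearest=4 d=30 new=(22,6) → blocked by [16,26]×[1,9], reject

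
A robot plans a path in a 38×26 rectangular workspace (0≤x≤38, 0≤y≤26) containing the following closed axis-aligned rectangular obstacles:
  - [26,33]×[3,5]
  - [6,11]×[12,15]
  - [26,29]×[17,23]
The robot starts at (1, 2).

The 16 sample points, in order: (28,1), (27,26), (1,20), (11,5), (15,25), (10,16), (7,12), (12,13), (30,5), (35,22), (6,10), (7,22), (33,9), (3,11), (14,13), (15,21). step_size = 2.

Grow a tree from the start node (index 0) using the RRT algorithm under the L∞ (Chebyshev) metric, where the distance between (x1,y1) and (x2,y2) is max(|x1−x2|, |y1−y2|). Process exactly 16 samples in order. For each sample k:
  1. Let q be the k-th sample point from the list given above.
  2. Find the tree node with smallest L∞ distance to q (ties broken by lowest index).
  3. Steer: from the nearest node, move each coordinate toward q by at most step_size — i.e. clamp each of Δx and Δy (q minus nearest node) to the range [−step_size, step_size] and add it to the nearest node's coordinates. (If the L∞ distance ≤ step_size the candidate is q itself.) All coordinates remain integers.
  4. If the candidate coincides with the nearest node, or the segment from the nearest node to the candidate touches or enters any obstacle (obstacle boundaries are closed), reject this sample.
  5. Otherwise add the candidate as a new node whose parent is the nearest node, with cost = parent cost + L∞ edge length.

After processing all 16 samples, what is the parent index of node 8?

Parent of node 8: 6

1. q=(28,1) nearest=0 d=27 new=(3,1) → add node 1 parent=0 cost=2
2. q=(27,26) nearest=1 d=25 new=(5,3) → add node 2 parent=1 cost=4
3. q=(1,20) nearest=2 d=17 new=(3,5) → add node 3 parent=2 cost=6
4. q=(11,5) nearest=2 d=6 new=(7,5) → add node 4 parent=2 cost=6
5. q=(15,25) nearest=3 d=20 new=(5,7) → add node 5 parent=3 cost=8
6. q=(10,16) nearest=5 d=9 new=(7,9) → add node 6 parent=5 cost=10
7. q=(7,12) nearest=6 d=3 new=(7,11) → add node 7 parent=6 cost=12
8. q=(12,13) nearest=6 d=5 new=(9,11) → add node 8 parent=6 cost=12
9. q=(30,5) nearest=8 d=21 new=(11,9) → add node 9 parent=8 cost=14
10. q=(35,22) nearest=9 d=24 new=(13,11) → add node 10 parent=9 cost=16
11. q=(6,10) nearest=6 d=1 new=(6,10) → add node 11 parent=6 cost=11
12. q=(7,22) nearest=7 d=11 new=(7,13) → blocked by [6,11]×[12,15], reject
13. q=(33,9) nearest=10 d=20 new=(15,9) → add node 12 parent=10 cost=18
14. q=(3,11) nearest=11 d=3 new=(4,11) → add node 13 parent=11 cost=13
15. q=(14,13) nearest=10 d=2 new=(14,13) → add node 14 parent=10 cost=18
16. q=(15,21) nearest=14 d=8 new=(15,15) → add node 15 parent=14 cost=20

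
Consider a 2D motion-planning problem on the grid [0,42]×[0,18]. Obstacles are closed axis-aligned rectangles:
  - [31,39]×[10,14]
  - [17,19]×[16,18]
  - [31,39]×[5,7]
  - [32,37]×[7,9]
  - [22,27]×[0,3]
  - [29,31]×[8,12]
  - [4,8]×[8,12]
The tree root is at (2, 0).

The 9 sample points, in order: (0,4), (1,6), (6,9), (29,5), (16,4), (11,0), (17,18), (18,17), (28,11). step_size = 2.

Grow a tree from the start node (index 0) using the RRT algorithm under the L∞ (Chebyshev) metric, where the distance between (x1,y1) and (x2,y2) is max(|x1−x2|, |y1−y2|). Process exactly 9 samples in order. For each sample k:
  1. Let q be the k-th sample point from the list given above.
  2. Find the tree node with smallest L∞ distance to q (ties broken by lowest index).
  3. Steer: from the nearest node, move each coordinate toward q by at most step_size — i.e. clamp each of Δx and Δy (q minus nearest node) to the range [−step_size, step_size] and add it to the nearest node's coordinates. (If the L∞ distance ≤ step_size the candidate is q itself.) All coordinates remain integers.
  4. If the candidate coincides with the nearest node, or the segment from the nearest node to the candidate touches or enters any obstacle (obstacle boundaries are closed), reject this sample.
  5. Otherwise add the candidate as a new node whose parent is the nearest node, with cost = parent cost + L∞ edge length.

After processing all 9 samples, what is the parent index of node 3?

Parent of node 3: 2

1. q=(0,4) nearest=0 d=4 new=(0,2) → add node 1 parent=0 cost=2
2. q=(1,6) nearest=1 d=4 new=(1,4) → add node 2 parent=1 cost=4
3. q=(6,9) nearest=2 d=5 new=(3,6) → add node 3 parent=2 cost=6
4. q=(29,5) nearest=3 d=26 new=(5,5) → add node 4 parent=3 cost=8
5. q=(16,4) nearest=4 d=11 new=(7,4) → add node 5 parent=4 cost=10
6. q=(11,0) nearest=5 d=4 new=(9,2) → add node 6 parent=5 cost=12
7. q=(17,18) nearest=4 d=13 new=(7,7) → add node 7 parent=4 cost=10
8. q=(18,17) nearest=7 d=11 new=(9,9) → blocked by [4,8]×[8,12], reject
9. q=(28,11) nearest=6 d=19 new=(11,4) → add node 8 parent=6 cost=14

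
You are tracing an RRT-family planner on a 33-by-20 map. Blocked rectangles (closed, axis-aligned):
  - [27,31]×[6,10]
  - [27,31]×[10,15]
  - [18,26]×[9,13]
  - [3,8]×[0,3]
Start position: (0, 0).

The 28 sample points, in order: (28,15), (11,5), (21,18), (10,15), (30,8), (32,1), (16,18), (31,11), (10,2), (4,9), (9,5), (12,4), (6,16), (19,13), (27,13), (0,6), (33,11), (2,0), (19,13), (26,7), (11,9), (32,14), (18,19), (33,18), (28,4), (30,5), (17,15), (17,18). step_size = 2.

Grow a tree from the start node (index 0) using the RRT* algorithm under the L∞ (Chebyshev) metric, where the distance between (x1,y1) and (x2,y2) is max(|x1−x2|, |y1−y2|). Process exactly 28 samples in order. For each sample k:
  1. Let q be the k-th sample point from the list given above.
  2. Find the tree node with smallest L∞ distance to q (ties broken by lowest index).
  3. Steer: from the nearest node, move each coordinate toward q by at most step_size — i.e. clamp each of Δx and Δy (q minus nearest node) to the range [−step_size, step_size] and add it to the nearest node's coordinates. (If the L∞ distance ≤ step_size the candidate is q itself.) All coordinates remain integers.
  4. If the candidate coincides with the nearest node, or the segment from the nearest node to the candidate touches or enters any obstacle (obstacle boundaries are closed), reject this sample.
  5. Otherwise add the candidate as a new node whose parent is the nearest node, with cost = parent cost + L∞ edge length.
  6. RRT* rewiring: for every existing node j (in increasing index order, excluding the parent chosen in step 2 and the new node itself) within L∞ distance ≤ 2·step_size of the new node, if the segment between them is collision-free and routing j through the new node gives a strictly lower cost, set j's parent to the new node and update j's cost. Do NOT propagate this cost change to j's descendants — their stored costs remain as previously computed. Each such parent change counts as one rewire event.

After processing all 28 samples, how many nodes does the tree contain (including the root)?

1. q=(28,15) nearest=0 d=28 new=(2,2) → add node 1 parent=0 cost=2
2. q=(11,5) nearest=1 d=9 new=(4,4) → blocked by [3,8]×[0,3], reject
3. q=(21,18) nearest=1 d=19 new=(4,4) → blocked by [3,8]×[0,3], reject
4. q=(10,15) nearest=1 d=13 new=(4,4) → blocked by [3,8]×[0,3], reject
5. q=(30,8) nearest=1 d=28 new=(4,4) → blocked by [3,8]×[0,3], reject
6. q=(32,1) nearest=1 d=30 new=(4,1) → blocked by [3,8]×[0,3], reject
7. q=(16,18) nearest=1 d=16 new=(4,4) → blocked by [3,8]×[0,3], reject
8. q=(31,11) nearest=1 d=29 new=(4,4) → blocked by [3,8]×[0,3], reject
9. q=(10,2) nearest=1 d=8 new=(4,2) → blocked by [3,8]×[0,3], reject
10. q=(4,9) nearest=1 d=7 new=(4,4) → blocked by [3,8]×[0,3], reject
11. q=(9,5) nearest=1 d=7 new=(4,4) → blocked by [3,8]×[0,3], reject
12. q=(12,4) nearest=1 d=10 new=(4,4) → blocked by [3,8]×[0,3], reject
13. q=(6,16) nearest=1 d=14 new=(4,4) → blocked by [3,8]×[0,3], reject
14. q=(19,13) nearest=1 d=17 new=(4,4) → blocked by [3,8]×[0,3], reject
15. q=(27,13) nearest=1 d=25 new=(4,4) → blocked by [3,8]×[0,3], reject
16. q=(0,6) nearest=1 d=4 new=(0,4) → add node 2 parent=1 cost=4
17. q=(33,11) nearest=1 d=31 new=(4,4) → blocked by [3,8]×[0,3], reject
18. q=(2,0) nearest=0 d=2 new=(2,0) → add node 3 parent=0 cost=2
19. q=(19,13) nearest=1 d=17 new=(4,4) → blocked by [3,8]×[0,3], reject
20. q=(26,7) nearest=1 d=24 new=(4,4) → blocked by [3,8]×[0,3], reject
21. q=(11,9) nearest=1 d=9 new=(4,4) → blocked by [3,8]×[0,3], reject
22. q=(32,14) nearest=1 d=30 new=(4,4) → blocked by [3,8]×[0,3], reject
23. q=(18,19) nearest=1 d=17 new=(4,4) → blocked by [3,8]×[0,3], reject
24. q=(33,18) nearest=1 d=31 new=(4,4) → blocked by [3,8]×[0,3], reject
25. q=(28,4) nearest=1 d=26 new=(4,4) → blocked by [3,8]×[0,3], reject
26. q=(30,5) nearest=1 d=28 new=(4,4) → blocked by [3,8]×[0,3], reject
27. q=(17,15) nearest=1 d=15 new=(4,4) → blocked by [3,8]×[0,3], reject
28. q=(17,18) nearest=1 d=16 new=(4,4) → blocked by [3,8]×[0,3], reject

Node count: 4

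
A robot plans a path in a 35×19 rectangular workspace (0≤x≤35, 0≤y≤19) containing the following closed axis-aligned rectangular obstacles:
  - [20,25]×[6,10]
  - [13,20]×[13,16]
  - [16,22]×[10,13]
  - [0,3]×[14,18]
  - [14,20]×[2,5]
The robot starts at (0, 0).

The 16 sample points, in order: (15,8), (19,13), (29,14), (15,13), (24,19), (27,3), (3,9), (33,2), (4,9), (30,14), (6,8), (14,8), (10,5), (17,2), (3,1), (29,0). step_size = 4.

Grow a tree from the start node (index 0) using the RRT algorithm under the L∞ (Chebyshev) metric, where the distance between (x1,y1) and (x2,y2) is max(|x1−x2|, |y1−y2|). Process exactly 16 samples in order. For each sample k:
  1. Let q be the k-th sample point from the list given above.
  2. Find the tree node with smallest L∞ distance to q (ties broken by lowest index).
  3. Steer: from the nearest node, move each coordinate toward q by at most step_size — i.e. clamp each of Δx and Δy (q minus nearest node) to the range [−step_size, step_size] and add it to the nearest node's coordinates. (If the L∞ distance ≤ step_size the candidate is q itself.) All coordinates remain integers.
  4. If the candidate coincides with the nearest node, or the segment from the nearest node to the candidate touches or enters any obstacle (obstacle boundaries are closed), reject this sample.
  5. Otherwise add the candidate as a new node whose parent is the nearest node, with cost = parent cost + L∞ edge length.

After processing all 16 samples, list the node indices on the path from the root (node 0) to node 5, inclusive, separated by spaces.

1. q=(15,8) nearest=0 d=15 new=(4,4) → add node 1 parent=0 cost=4
2. q=(19,13) nearest=1 d=15 new=(8,8) → add node 2 parent=1 cost=8
3. q=(29,14) nearest=2 d=21 new=(12,12) → add node 3 parent=2 cost=12
4. q=(15,13) nearest=3 d=3 new=(15,13) → blocked by [13,20]×[13,16], reject
5. q=(24,19) nearest=3 d=12 new=(16,16) → blocked by [13,20]×[13,16], reject
6. q=(27,3) nearest=3 d=15 new=(16,8) → add node 4 parent=3 cost=16
7. q=(3,9) nearest=1 d=5 new=(3,8) → add node 5 parent=1 cost=8
8. q=(33,2) nearest=4 d=17 new=(20,4) → blocked by [14,20]×[2,5], reject
9. q=(4,9) nearest=5 d=1 new=(4,9) → add node 6 parent=5 cost=9
10. q=(30,14) nearest=4 d=14 new=(20,12) → blocked by [16,22]×[10,13], reject
11. q=(6,8) nearest=2 d=2 new=(6,8) → add node 7 parent=2 cost=10
12. q=(14,8) nearest=4 d=2 new=(14,8) → add node 8 parent=4 cost=18
13. q=(10,5) nearest=2 d=3 new=(10,5) → add node 9 parent=2 cost=11
14. q=(17,2) nearest=4 d=6 new=(17,4) → blocked by [14,20]×[2,5], reject
15. q=(3,1) nearest=0 d=3 new=(3,1) → add node 10 parent=0 cost=3
16. q=(29,0) nearest=4 d=13 new=(20,4) → blocked by [14,20]×[2,5], reject

Path: 0 1 5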